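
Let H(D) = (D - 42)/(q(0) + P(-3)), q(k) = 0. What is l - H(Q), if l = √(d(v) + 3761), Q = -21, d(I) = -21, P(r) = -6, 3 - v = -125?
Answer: -21/2 + 2*√935 ≈ 50.656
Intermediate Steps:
v = 128 (v = 3 - 1*(-125) = 3 + 125 = 128)
H(D) = 7 - D/6 (H(D) = (D - 42)/(0 - 6) = (-42 + D)/(-6) = (-42 + D)*(-⅙) = 7 - D/6)
l = 2*√935 (l = √(-21 + 3761) = √3740 = 2*√935 ≈ 61.156)
l - H(Q) = 2*√935 - (7 - ⅙*(-21)) = 2*√935 - (7 + 7/2) = 2*√935 - 1*21/2 = 2*√935 - 21/2 = -21/2 + 2*√935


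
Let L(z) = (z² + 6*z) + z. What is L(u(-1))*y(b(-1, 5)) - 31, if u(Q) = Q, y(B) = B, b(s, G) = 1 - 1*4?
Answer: -13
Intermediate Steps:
b(s, G) = -3 (b(s, G) = 1 - 4 = -3)
L(z) = z² + 7*z
L(u(-1))*y(b(-1, 5)) - 31 = -(7 - 1)*(-3) - 31 = -1*6*(-3) - 31 = -6*(-3) - 31 = 18 - 31 = -13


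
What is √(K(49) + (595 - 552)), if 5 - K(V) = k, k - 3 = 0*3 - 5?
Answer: 5*√2 ≈ 7.0711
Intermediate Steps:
k = -2 (k = 3 + (0*3 - 5) = 3 + (0 - 5) = 3 - 5 = -2)
K(V) = 7 (K(V) = 5 - 1*(-2) = 5 + 2 = 7)
√(K(49) + (595 - 552)) = √(7 + (595 - 552)) = √(7 + 43) = √50 = 5*√2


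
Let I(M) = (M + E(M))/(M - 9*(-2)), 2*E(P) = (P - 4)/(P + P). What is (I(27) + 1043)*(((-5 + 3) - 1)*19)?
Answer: -96366461/1620 ≈ -59486.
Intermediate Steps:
E(P) = (-4 + P)/(4*P) (E(P) = ((P - 4)/(P + P))/2 = ((-4 + P)/((2*P)))/2 = ((-4 + P)*(1/(2*P)))/2 = ((-4 + P)/(2*P))/2 = (-4 + P)/(4*P))
I(M) = (M + (-4 + M)/(4*M))/(18 + M) (I(M) = (M + (-4 + M)/(4*M))/(M - 9*(-2)) = (M + (-4 + M)/(4*M))/(M + 18) = (M + (-4 + M)/(4*M))/(18 + M))
(I(27) + 1043)*(((-5 + 3) - 1)*19) = ((-1 + 27² + (¼)*27)/(27*(18 + 27)) + 1043)*(((-5 + 3) - 1)*19) = ((1/27)*(-1 + 729 + 27/4)/45 + 1043)*((-2 - 1)*19) = ((1/27)*(1/45)*(2939/4) + 1043)*(-3*19) = (2939/4860 + 1043)*(-57) = (5071919/4860)*(-57) = -96366461/1620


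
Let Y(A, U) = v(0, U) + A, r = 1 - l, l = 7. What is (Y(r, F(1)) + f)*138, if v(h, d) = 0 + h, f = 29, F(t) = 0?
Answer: 3174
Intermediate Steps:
v(h, d) = h
r = -6 (r = 1 - 1*7 = 1 - 7 = -6)
Y(A, U) = A (Y(A, U) = 0 + A = A)
(Y(r, F(1)) + f)*138 = (-6 + 29)*138 = 23*138 = 3174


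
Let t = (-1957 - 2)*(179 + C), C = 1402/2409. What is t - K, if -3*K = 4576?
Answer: -843814339/2409 ≈ -3.5028e+5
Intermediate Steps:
K = -4576/3 (K = -1/3*4576 = -4576/3 ≈ -1525.3)
C = 1402/2409 (C = 1402*(1/2409) = 1402/2409 ≈ 0.58198)
t = -282496289/803 (t = (-1957 - 2)*(179 + 1402/2409) = -1959*432613/2409 = -282496289/803 ≈ -3.5180e+5)
t - K = -282496289/803 - 1*(-4576/3) = -282496289/803 + 4576/3 = -843814339/2409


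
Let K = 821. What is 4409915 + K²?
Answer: 5083956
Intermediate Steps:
4409915 + K² = 4409915 + 821² = 4409915 + 674041 = 5083956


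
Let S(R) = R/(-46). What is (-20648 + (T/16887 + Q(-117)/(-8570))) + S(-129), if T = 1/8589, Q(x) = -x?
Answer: -295116205723278574/14294657969865 ≈ -20645.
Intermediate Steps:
T = 1/8589 ≈ 0.00011643
S(R) = -R/46 (S(R) = R*(-1/46) = -R/46)
(-20648 + (T/16887 + Q(-117)/(-8570))) + S(-129) = (-20648 + ((1/8589)/16887 - 1*(-117)/(-8570))) - 1/46*(-129) = (-20648 + ((1/8589)*(1/16887) + 117*(-1/8570))) + 129/46 = (-20648 + (1/145042443 - 117/8570)) + 129/46 = (-20648 - 16969957261/1243013736510) + 129/46 = -25665764601415741/1243013736510 + 129/46 = -295116205723278574/14294657969865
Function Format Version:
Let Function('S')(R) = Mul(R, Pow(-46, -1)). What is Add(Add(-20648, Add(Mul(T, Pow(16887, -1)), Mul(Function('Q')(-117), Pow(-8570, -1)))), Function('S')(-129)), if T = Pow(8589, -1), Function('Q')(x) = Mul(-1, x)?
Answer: Rational(-295116205723278574, 14294657969865) ≈ -20645.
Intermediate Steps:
T = Rational(1, 8589) ≈ 0.00011643
Function('S')(R) = Mul(Rational(-1, 46), R) (Function('S')(R) = Mul(R, Rational(-1, 46)) = Mul(Rational(-1, 46), R))
Add(Add(-20648, Add(Mul(T, Pow(16887, -1)), Mul(Function('Q')(-117), Pow(-8570, -1)))), Function('S')(-129)) = Add(Add(-20648, Add(Mul(Rational(1, 8589), Pow(16887, -1)), Mul(Mul(-1, -117), Pow(-8570, -1)))), Mul(Rational(-1, 46), -129)) = Add(Add(-20648, Add(Mul(Rational(1, 8589), Rational(1, 16887)), Mul(117, Rational(-1, 8570)))), Rational(129, 46)) = Add(Add(-20648, Add(Rational(1, 145042443), Rational(-117, 8570))), Rational(129, 46)) = Add(Add(-20648, Rational(-16969957261, 1243013736510)), Rational(129, 46)) = Add(Rational(-25665764601415741, 1243013736510), Rational(129, 46)) = Rational(-295116205723278574, 14294657969865)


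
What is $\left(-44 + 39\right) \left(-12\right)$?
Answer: $60$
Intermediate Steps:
$\left(-44 + 39\right) \left(-12\right) = \left(-5\right) \left(-12\right) = 60$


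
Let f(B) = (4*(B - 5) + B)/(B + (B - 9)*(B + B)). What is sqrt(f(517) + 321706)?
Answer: sqrt(1097986854359131)/58421 ≈ 567.19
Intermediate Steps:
f(B) = (-20 + 5*B)/(B + 2*B*(-9 + B)) (f(B) = (4*(-5 + B) + B)/(B + (-9 + B)*(2*B)) = ((-20 + 4*B) + B)/(B + 2*B*(-9 + B)) = (-20 + 5*B)/(B + 2*B*(-9 + B)))
sqrt(f(517) + 321706) = sqrt(5*(-4 + 517)/(517*(-17 + 2*517)) + 321706) = sqrt(5*(1/517)*513/(-17 + 1034) + 321706) = sqrt(5*(1/517)*513/1017 + 321706) = sqrt(5*(1/517)*(1/1017)*513 + 321706) = sqrt(285/58421 + 321706) = sqrt(18794386511/58421) = sqrt(1097986854359131)/58421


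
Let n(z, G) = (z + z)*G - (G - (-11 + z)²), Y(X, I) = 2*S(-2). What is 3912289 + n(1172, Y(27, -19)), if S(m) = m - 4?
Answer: 5232094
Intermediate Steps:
S(m) = -4 + m
Y(X, I) = -12 (Y(X, I) = 2*(-4 - 2) = 2*(-6) = -12)
n(z, G) = (-11 + z)² - G + 2*G*z (n(z, G) = (2*z)*G + ((-11 + z)² - G) = 2*G*z + ((-11 + z)² - G) = (-11 + z)² - G + 2*G*z)
3912289 + n(1172, Y(27, -19)) = 3912289 + ((-11 + 1172)² - 1*(-12) + 2*(-12)*1172) = 3912289 + (1161² + 12 - 28128) = 3912289 + (1347921 + 12 - 28128) = 3912289 + 1319805 = 5232094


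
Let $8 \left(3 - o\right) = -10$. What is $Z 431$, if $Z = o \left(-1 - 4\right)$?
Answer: $- \frac{36635}{4} \approx -9158.8$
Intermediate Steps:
$o = \frac{17}{4}$ ($o = 3 - - \frac{5}{4} = 3 + \frac{5}{4} = \frac{17}{4} \approx 4.25$)
$Z = - \frac{85}{4}$ ($Z = \frac{17 \left(-1 - 4\right)}{4} = \frac{17}{4} \left(-5\right) = - \frac{85}{4} \approx -21.25$)
$Z 431 = \left(- \frac{85}{4}\right) 431 = - \frac{36635}{4}$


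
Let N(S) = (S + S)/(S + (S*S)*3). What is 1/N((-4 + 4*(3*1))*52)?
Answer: 1249/2 ≈ 624.50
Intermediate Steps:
N(S) = 2*S/(S + 3*S**2) (N(S) = (2*S)/(S + S**2*3) = (2*S)/(S + 3*S**2) = 2*S/(S + 3*S**2))
1/N((-4 + 4*(3*1))*52) = 1/(2/(1 + 3*((-4 + 4*(3*1))*52))) = 1/(2/(1 + 3*((-4 + 4*3)*52))) = 1/(2/(1 + 3*((-4 + 12)*52))) = 1/(2/(1 + 3*(8*52))) = 1/(2/(1 + 3*416)) = 1/(2/(1 + 1248)) = 1/(2/1249) = 1249/2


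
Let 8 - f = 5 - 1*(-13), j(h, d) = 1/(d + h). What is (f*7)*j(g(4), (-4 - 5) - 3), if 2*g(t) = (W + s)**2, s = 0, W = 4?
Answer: 35/2 ≈ 17.500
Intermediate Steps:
g(t) = 8 (g(t) = (4 + 0)**2/2 = (1/2)*4**2 = (1/2)*16 = 8)
f = -10 (f = 8 - (5 - 1*(-13)) = 8 - (5 + 13) = 8 - 1*18 = 8 - 18 = -10)
(f*7)*j(g(4), (-4 - 5) - 3) = (-10*7)/(((-4 - 5) - 3) + 8) = -70/((-9 - 3) + 8) = -70/(-12 + 8) = -70/(-4) = -70*(-1/4) = 35/2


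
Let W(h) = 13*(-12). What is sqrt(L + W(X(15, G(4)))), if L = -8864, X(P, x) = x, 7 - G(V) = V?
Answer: 2*I*sqrt(2255) ≈ 94.974*I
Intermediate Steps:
G(V) = 7 - V
W(h) = -156
sqrt(L + W(X(15, G(4)))) = sqrt(-8864 - 156) = sqrt(-9020) = 2*I*sqrt(2255)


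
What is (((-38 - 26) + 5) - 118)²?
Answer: 31329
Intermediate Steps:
(((-38 - 26) + 5) - 118)² = ((-64 + 5) - 118)² = (-59 - 118)² = (-177)² = 31329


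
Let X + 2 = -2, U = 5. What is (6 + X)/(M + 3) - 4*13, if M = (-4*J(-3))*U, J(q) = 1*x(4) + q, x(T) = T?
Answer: -886/17 ≈ -52.118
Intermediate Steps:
X = -4 (X = -2 - 2 = -4)
J(q) = 4 + q (J(q) = 1*4 + q = 4 + q)
M = -20 (M = -4*(4 - 3)*5 = -4*1*5 = -4*5 = -20)
(6 + X)/(M + 3) - 4*13 = (6 - 4)/(-20 + 3) - 4*13 = 2/(-17) - 52 = 2*(-1/17) - 52 = -2/17 - 52 = -886/17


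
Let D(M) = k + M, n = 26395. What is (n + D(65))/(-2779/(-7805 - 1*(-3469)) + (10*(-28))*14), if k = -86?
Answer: -114357664/16994341 ≈ -6.7292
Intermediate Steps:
D(M) = -86 + M
(n + D(65))/(-2779/(-7805 - 1*(-3469)) + (10*(-28))*14) = (26395 + (-86 + 65))/(-2779/(-7805 - 1*(-3469)) + (10*(-28))*14) = (26395 - 21)/(-2779/(-7805 + 3469) - 280*14) = 26374/(-2779/(-4336) - 3920) = 26374/(-2779*(-1/4336) - 3920) = 26374/(2779/4336 - 3920) = 26374/(-16994341/4336) = 26374*(-4336/16994341) = -114357664/16994341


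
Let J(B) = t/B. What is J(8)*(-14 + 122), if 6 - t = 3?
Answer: 81/2 ≈ 40.500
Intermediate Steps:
t = 3 (t = 6 - 1*3 = 6 - 3 = 3)
J(B) = 3/B
J(8)*(-14 + 122) = (3/8)*(-14 + 122) = (3*(⅛))*108 = (3/8)*108 = 81/2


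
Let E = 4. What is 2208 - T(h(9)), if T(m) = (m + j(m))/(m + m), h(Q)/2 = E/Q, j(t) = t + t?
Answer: 4413/2 ≈ 2206.5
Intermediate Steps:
j(t) = 2*t
h(Q) = 8/Q (h(Q) = 2*(4/Q) = 8/Q)
T(m) = 3/2 (T(m) = (m + 2*m)/(m + m) = (3*m)/((2*m)) = (3*m)*(1/(2*m)) = 3/2)
2208 - T(h(9)) = 2208 - 1*3/2 = 2208 - 3/2 = 4413/2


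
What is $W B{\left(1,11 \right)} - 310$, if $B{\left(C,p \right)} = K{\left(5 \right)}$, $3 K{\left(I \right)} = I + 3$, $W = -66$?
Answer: $-486$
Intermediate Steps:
$K{\left(I \right)} = 1 + \frac{I}{3}$ ($K{\left(I \right)} = \frac{I + 3}{3} = \frac{3 + I}{3} = 1 + \frac{I}{3}$)
$B{\left(C,p \right)} = \frac{8}{3}$ ($B{\left(C,p \right)} = 1 + \frac{1}{3} \cdot 5 = 1 + \frac{5}{3} = \frac{8}{3}$)
$W B{\left(1,11 \right)} - 310 = \left(-66\right) \frac{8}{3} - 310 = -176 - 310 = -486$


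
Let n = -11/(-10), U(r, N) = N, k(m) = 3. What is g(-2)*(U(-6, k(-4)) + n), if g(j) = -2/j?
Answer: 41/10 ≈ 4.1000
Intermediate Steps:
n = 11/10 (n = -11*(-⅒) = 11/10 ≈ 1.1000)
g(-2)*(U(-6, k(-4)) + n) = (-2/(-2))*(3 + 11/10) = -2*(-½)*(41/10) = 1*(41/10) = 41/10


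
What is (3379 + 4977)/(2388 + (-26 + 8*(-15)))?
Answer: 4178/1121 ≈ 3.7270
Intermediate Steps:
(3379 + 4977)/(2388 + (-26 + 8*(-15))) = 8356/(2388 + (-26 - 120)) = 8356/(2388 - 146) = 8356/2242 = 8356*(1/2242) = 4178/1121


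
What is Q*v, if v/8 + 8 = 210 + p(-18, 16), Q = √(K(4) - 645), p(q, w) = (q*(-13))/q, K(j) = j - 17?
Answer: 1512*I*√658 ≈ 38785.0*I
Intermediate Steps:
K(j) = -17 + j
p(q, w) = -13 (p(q, w) = (-13*q)/q = -13)
Q = I*√658 (Q = √((-17 + 4) - 645) = √(-13 - 645) = √(-658) = I*√658 ≈ 25.652*I)
v = 1512 (v = -64 + 8*(210 - 13) = -64 + 8*197 = -64 + 1576 = 1512)
Q*v = (I*√658)*1512 = 1512*I*√658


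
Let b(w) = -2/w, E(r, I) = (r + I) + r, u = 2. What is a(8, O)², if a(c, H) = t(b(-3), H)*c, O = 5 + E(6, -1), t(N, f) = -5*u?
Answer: 6400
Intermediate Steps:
E(r, I) = I + 2*r (E(r, I) = (I + r) + r = I + 2*r)
t(N, f) = -10 (t(N, f) = -5*2 = -10)
O = 16 (O = 5 + (-1 + 2*6) = 5 + (-1 + 12) = 5 + 11 = 16)
a(c, H) = -10*c
a(8, O)² = (-10*8)² = (-80)² = 6400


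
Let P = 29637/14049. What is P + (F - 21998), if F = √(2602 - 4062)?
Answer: -34335585/1561 + 2*I*√365 ≈ -21996.0 + 38.21*I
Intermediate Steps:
F = 2*I*√365 (F = √(-1460) = 2*I*√365 ≈ 38.21*I)
P = 3293/1561 (P = 29637*(1/14049) = 3293/1561 ≈ 2.1095)
P + (F - 21998) = 3293/1561 + (2*I*√365 - 21998) = 3293/1561 + (-21998 + 2*I*√365) = -34335585/1561 + 2*I*√365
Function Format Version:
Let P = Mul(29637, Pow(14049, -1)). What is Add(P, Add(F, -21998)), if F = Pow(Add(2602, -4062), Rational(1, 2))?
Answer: Add(Rational(-34335585, 1561), Mul(2, I, Pow(365, Rational(1, 2)))) ≈ Add(-21996., Mul(38.210, I))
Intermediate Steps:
F = Mul(2, I, Pow(365, Rational(1, 2))) (F = Pow(-1460, Rational(1, 2)) = Mul(2, I, Pow(365, Rational(1, 2))) ≈ Mul(38.210, I))
P = Rational(3293, 1561) (P = Mul(29637, Rational(1, 14049)) = Rational(3293, 1561) ≈ 2.1095)
Add(P, Add(F, -21998)) = Add(Rational(3293, 1561), Add(Mul(2, I, Pow(365, Rational(1, 2))), -21998)) = Add(Rational(3293, 1561), Add(-21998, Mul(2, I, Pow(365, Rational(1, 2))))) = Add(Rational(-34335585, 1561), Mul(2, I, Pow(365, Rational(1, 2))))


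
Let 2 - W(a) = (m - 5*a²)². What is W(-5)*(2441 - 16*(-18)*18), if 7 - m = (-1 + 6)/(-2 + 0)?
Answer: -406816625/4 ≈ -1.0170e+8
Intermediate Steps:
m = 19/2 (m = 7 - (-1 + 6)/(-2 + 0) = 7 - 5/(-2) = 7 - 5*(-1)/2 = 7 - 1*(-5/2) = 7 + 5/2 = 19/2 ≈ 9.5000)
W(a) = 2 - (19/2 - 5*a²)²
W(-5)*(2441 - 16*(-18)*18) = (2 - (-19 + 10*(-5)²)²/4)*(2441 - 16*(-18)*18) = (2 - (-19 + 10*25)²/4)*(2441 - (-288)*18) = (2 - (-19 + 250)²/4)*(2441 - 1*(-5184)) = (2 - ¼*231²)*(2441 + 5184) = (2 - ¼*53361)*7625 = (2 - 53361/4)*7625 = -53353/4*7625 = -406816625/4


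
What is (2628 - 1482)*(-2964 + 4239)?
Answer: 1461150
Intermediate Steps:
(2628 - 1482)*(-2964 + 4239) = 1146*1275 = 1461150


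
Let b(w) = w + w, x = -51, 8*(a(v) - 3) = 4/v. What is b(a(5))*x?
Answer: -1581/5 ≈ -316.20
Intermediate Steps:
a(v) = 3 + 1/(2*v) (a(v) = 3 + (4/v)/8 = 3 + 1/(2*v))
b(w) = 2*w
b(a(5))*x = (2*(3 + (½)/5))*(-51) = (2*(3 + (½)*(⅕)))*(-51) = (2*(3 + ⅒))*(-51) = (2*(31/10))*(-51) = (31/5)*(-51) = -1581/5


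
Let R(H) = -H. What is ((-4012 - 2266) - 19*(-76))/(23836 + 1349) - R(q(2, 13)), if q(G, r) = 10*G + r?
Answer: 826271/25185 ≈ 32.808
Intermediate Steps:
q(G, r) = r + 10*G
((-4012 - 2266) - 19*(-76))/(23836 + 1349) - R(q(2, 13)) = ((-4012 - 2266) - 19*(-76))/(23836 + 1349) - (-1)*(13 + 10*2) = (-6278 + 1444)/25185 - (-1)*(13 + 20) = -4834*1/25185 - (-1)*33 = -4834/25185 - 1*(-33) = -4834/25185 + 33 = 826271/25185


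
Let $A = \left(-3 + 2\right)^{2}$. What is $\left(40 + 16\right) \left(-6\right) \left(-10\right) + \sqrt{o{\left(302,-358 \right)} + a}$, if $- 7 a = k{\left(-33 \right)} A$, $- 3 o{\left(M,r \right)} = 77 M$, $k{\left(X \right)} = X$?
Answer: $3360 + \frac{i \sqrt{3416259}}{21} \approx 3360.0 + 88.015 i$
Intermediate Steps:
$A = 1$ ($A = \left(-1\right)^{2} = 1$)
$o{\left(M,r \right)} = - \frac{77 M}{3}$
$a = \frac{33}{7}$ ($a = - \frac{\left(-33\right) 1}{7} = \left(- \frac{1}{7}\right) \left(-33\right) = \frac{33}{7} \approx 4.7143$)
$\left(40 + 16\right) \left(-6\right) \left(-10\right) + \sqrt{o{\left(302,-358 \right)} + a} = \left(40 + 16\right) \left(-6\right) \left(-10\right) + \sqrt{\left(- \frac{77}{3}\right) 302 + \frac{33}{7}} = 56 \left(-6\right) \left(-10\right) + \sqrt{- \frac{23254}{3} + \frac{33}{7}} = \left(-336\right) \left(-10\right) + \sqrt{- \frac{162679}{21}} = 3360 + \frac{i \sqrt{3416259}}{21}$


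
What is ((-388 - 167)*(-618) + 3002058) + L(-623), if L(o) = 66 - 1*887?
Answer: 3344227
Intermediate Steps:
L(o) = -821 (L(o) = 66 - 887 = -821)
((-388 - 167)*(-618) + 3002058) + L(-623) = ((-388 - 167)*(-618) + 3002058) - 821 = (-555*(-618) + 3002058) - 821 = (342990 + 3002058) - 821 = 3345048 - 821 = 3344227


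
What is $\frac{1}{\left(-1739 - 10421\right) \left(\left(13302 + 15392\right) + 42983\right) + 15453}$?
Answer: $- \frac{1}{871576867} \approx -1.1473 \cdot 10^{-9}$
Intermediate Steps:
$\frac{1}{\left(-1739 - 10421\right) \left(\left(13302 + 15392\right) + 42983\right) + 15453} = \frac{1}{- 12160 \left(28694 + 42983\right) + 15453} = \frac{1}{\left(-12160\right) 71677 + 15453} = \frac{1}{-871592320 + 15453} = \frac{1}{-871576867} = - \frac{1}{871576867}$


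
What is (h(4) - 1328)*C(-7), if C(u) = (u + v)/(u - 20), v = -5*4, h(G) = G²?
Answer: -1312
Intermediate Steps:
v = -20
C(u) = 1 (C(u) = (u - 20)/(u - 20) = (-20 + u)/(-20 + u) = 1)
(h(4) - 1328)*C(-7) = (4² - 1328)*1 = (16 - 1328)*1 = -1312*1 = -1312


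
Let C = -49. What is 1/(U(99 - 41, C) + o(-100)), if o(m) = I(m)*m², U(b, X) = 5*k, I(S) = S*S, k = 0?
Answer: 1/100000000 ≈ 1.0000e-8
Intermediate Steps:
I(S) = S²
U(b, X) = 0 (U(b, X) = 5*0 = 0)
o(m) = m⁴ (o(m) = m²*m² = m⁴)
1/(U(99 - 41, C) + o(-100)) = 1/(0 + (-100)⁴) = 1/(0 + 100000000) = 1/100000000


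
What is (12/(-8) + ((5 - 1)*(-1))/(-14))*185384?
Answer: -1575764/7 ≈ -2.2511e+5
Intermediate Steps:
(12/(-8) + ((5 - 1)*(-1))/(-14))*185384 = (12*(-⅛) + (4*(-1))*(-1/14))*185384 = (-3/2 - 4*(-1/14))*185384 = (-3/2 + 2/7)*185384 = -17/14*185384 = -1575764/7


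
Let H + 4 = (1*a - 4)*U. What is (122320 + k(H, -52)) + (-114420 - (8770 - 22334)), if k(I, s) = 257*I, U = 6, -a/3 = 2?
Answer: 5016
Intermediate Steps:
a = -6 (a = -3*2 = -6)
H = -64 (H = -4 + (1*(-6) - 4)*6 = -4 + (-6 - 4)*6 = -4 - 10*6 = -4 - 60 = -64)
(122320 + k(H, -52)) + (-114420 - (8770 - 22334)) = (122320 + 257*(-64)) + (-114420 - (8770 - 22334)) = (122320 - 16448) + (-114420 - 1*(-13564)) = 105872 + (-114420 + 13564) = 105872 - 100856 = 5016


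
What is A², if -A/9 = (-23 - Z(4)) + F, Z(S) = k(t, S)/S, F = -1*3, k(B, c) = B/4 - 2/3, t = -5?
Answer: 13505625/256 ≈ 52756.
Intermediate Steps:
k(B, c) = -⅔ + B/4 (k(B, c) = B*(¼) - 2*⅓ = B/4 - ⅔ = -⅔ + B/4)
F = -3
Z(S) = -23/(12*S) (Z(S) = (-⅔ + (¼)*(-5))/S = (-⅔ - 5/4)/S = -23/(12*S))
A = 3675/16 (A = -9*((-23 - (-23)/(12*4)) - 3) = -9*((-23 - 1*(-23/48)) - 3) = -9*((-23 + 23/48) - 3) = -9*(-1081/48 - 3) = -9*(-1225/48) = 3675/16 ≈ 229.69)
A² = (3675/16)² = 13505625/256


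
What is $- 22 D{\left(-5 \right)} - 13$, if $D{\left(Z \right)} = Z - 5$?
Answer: $207$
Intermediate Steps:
$D{\left(Z \right)} = -5 + Z$
$- 22 D{\left(-5 \right)} - 13 = - 22 \left(-5 - 5\right) - 13 = \left(-22\right) \left(-10\right) - 13 = 220 - 13 = 207$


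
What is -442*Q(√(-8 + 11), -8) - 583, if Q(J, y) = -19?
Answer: 7815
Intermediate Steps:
-442*Q(√(-8 + 11), -8) - 583 = -442*(-19) - 583 = 8398 - 583 = 7815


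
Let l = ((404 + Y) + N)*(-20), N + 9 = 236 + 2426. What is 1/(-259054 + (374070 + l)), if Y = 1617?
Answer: 1/21536 ≈ 4.6434e-5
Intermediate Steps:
N = 2653 (N = -9 + (236 + 2426) = -9 + 2662 = 2653)
l = -93480 (l = ((404 + 1617) + 2653)*(-20) = (2021 + 2653)*(-20) = 4674*(-20) = -93480)
1/(-259054 + (374070 + l)) = 1/(-259054 + (374070 - 93480)) = 1/(-259054 + 280590) = 1/21536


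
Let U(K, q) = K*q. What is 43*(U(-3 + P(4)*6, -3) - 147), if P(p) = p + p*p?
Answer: -21414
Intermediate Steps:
P(p) = p + p²
43*(U(-3 + P(4)*6, -3) - 147) = 43*((-3 + (4*(1 + 4))*6)*(-3) - 147) = 43*((-3 + (4*5)*6)*(-3) - 147) = 43*((-3 + 20*6)*(-3) - 147) = 43*((-3 + 120)*(-3) - 147) = 43*(117*(-3) - 147) = 43*(-351 - 147) = 43*(-498) = -21414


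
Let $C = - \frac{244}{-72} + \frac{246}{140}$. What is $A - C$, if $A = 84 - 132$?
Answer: $- \frac{16741}{315} \approx -53.146$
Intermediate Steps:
$A = -48$
$C = \frac{1621}{315}$ ($C = \left(-244\right) \left(- \frac{1}{72}\right) + 246 \cdot \frac{1}{140} = \frac{61}{18} + \frac{123}{70} = \frac{1621}{315} \approx 5.146$)
$A - C = -48 - \frac{1621}{315} = - \frac{16741}{315}$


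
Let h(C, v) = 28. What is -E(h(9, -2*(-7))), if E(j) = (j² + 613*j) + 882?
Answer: -18830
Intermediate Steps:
E(j) = 882 + j² + 613*j
-E(h(9, -2*(-7))) = -(882 + 28² + 613*28) = -(882 + 784 + 17164) = -1*18830 = -18830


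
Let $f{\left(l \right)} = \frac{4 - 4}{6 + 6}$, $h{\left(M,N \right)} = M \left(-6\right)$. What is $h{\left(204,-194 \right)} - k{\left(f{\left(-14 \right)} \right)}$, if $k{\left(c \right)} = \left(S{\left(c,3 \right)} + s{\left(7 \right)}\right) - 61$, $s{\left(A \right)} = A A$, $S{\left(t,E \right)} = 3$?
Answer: $-1215$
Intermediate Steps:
$h{\left(M,N \right)} = - 6 M$
$s{\left(A \right)} = A^{2}$
$f{\left(l \right)} = 0$ ($f{\left(l \right)} = \frac{0}{12} = 0 \cdot \frac{1}{12} = 0$)
$k{\left(c \right)} = -9$ ($k{\left(c \right)} = \left(3 + 7^{2}\right) - 61 = \left(3 + 49\right) - 61 = 52 - 61 = -9$)
$h{\left(204,-194 \right)} - k{\left(f{\left(-14 \right)} \right)} = \left(-6\right) 204 - -9 = -1224 + 9 = -1215$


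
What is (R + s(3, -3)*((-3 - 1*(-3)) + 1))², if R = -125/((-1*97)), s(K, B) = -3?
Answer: 27556/9409 ≈ 2.9287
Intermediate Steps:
R = 125/97 (R = -125/(-97) = -125*(-1/97) = 125/97 ≈ 1.2887)
(R + s(3, -3)*((-3 - 1*(-3)) + 1))² = (125/97 - 3*((-3 - 1*(-3)) + 1))² = (125/97 - 3*((-3 + 3) + 1))² = (125/97 - 3*(0 + 1))² = (125/97 - 3*1)² = (125/97 - 3)² = (-166/97)² = 27556/9409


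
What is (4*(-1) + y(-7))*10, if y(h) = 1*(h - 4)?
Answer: -150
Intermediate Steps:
y(h) = -4 + h (y(h) = 1*(-4 + h) = -4 + h)
(4*(-1) + y(-7))*10 = (4*(-1) + (-4 - 7))*10 = (-4 - 11)*10 = -15*10 = -150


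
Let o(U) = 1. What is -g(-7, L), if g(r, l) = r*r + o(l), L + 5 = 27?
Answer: -50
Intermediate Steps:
L = 22 (L = -5 + 27 = 22)
g(r, l) = 1 + r² (g(r, l) = r*r + 1 = r² + 1 = 1 + r²)
-g(-7, L) = -(1 + (-7)²) = -(1 + 49) = -1*50 = -50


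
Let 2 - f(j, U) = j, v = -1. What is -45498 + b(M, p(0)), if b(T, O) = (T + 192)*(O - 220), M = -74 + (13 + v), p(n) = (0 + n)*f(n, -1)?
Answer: -74098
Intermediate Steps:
f(j, U) = 2 - j
p(n) = n*(2 - n) (p(n) = (0 + n)*(2 - n) = n*(2 - n))
M = -62 (M = -74 + (13 - 1) = -74 + 12 = -62)
b(T, O) = (-220 + O)*(192 + T) (b(T, O) = (192 + T)*(-220 + O) = (-220 + O)*(192 + T))
-45498 + b(M, p(0)) = -45498 + (-42240 - 220*(-62) + 192*(0*(2 - 1*0)) + (0*(2 - 1*0))*(-62)) = -45498 + (-42240 + 13640 + 192*(0*(2 + 0)) + (0*(2 + 0))*(-62)) = -45498 + (-42240 + 13640 + 192*(0*2) + (0*2)*(-62)) = -45498 + (-42240 + 13640 + 192*0 + 0*(-62)) = -45498 + (-42240 + 13640 + 0 + 0) = -45498 - 28600 = -74098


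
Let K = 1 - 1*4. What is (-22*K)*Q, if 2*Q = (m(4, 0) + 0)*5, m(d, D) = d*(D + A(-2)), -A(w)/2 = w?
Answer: 2640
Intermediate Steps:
A(w) = -2*w
m(d, D) = d*(4 + D) (m(d, D) = d*(D - 2*(-2)) = d*(D + 4) = d*(4 + D))
Q = 40 (Q = ((4*(4 + 0) + 0)*5)/2 = ((4*4 + 0)*5)/2 = ((16 + 0)*5)/2 = (16*5)/2 = (½)*80 = 40)
K = -3 (K = 1 - 4 = -3)
(-22*K)*Q = -22*(-3)*40 = 66*40 = 2640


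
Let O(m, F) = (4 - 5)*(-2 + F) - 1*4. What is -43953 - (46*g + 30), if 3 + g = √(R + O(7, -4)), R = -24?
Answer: -43845 - 46*I*√22 ≈ -43845.0 - 215.76*I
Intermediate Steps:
O(m, F) = -2 - F (O(m, F) = -(-2 + F) - 4 = (2 - F) - 4 = -2 - F)
g = -3 + I*√22 (g = -3 + √(-24 + (-2 - 1*(-4))) = -3 + √(-24 + (-2 + 4)) = -3 + √(-24 + 2) = -3 + √(-22) = -3 + I*√22 ≈ -3.0 + 4.6904*I)
-43953 - (46*g + 30) = -43953 - (46*(-3 + I*√22) + 30) = -43953 - ((-138 + 46*I*√22) + 30) = -43953 - (-108 + 46*I*√22) = -43953 + (108 - 46*I*√22) = -43845 - 46*I*√22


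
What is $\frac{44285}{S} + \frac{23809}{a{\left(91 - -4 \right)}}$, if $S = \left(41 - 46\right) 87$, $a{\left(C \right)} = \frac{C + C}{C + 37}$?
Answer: $\frac{135869863}{8265} \approx 16439.0$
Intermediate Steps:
$a{\left(C \right)} = \frac{2 C}{37 + C}$
$S = -435$ ($S = \left(-5\right) 87 = -435$)
$\frac{44285}{S} + \frac{23809}{a{\left(91 - -4 \right)}} = \frac{44285}{-435} + \frac{23809}{2 \left(91 - -4\right) \frac{1}{37 + \left(91 - -4\right)}} = 44285 \left(- \frac{1}{435}\right) + \frac{23809}{2 \left(91 + 4\right) \frac{1}{37 + \left(91 + 4\right)}} = - \frac{8857}{87} + \frac{23809}{2 \cdot 95 \frac{1}{37 + 95}} = - \frac{8857}{87} + \frac{23809}{2 \cdot 95 \cdot \frac{1}{132}} = - \frac{8857}{87} + \frac{23809}{\frac{95}{66}} = - \frac{8857}{87} + 23809 \cdot \frac{66}{95} = - \frac{8857}{87} + \frac{1571394}{95} = \frac{135869863}{8265}$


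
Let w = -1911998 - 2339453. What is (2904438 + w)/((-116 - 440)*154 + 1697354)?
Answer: -1347013/1611730 ≈ -0.83576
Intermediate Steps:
w = -4251451
(2904438 + w)/((-116 - 440)*154 + 1697354) = (2904438 - 4251451)/((-116 - 440)*154 + 1697354) = -1347013/(-556*154 + 1697354) = -1347013/(-85624 + 1697354) = -1347013/1611730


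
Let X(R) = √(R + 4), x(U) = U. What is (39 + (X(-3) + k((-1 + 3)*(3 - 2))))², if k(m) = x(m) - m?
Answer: 1600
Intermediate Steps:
X(R) = √(4 + R)
k(m) = 0 (k(m) = m - m = 0)
(39 + (X(-3) + k((-1 + 3)*(3 - 2))))² = (39 + (√(4 - 3) + 0))² = (39 + (√1 + 0))² = (39 + (1 + 0))² = (39 + 1)² = 40² = 1600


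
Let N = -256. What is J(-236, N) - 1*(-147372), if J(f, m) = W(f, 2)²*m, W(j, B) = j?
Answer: -14110804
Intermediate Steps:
J(f, m) = m*f² (J(f, m) = f²*m = m*f²)
J(-236, N) - 1*(-147372) = -256*(-236)² - 1*(-147372) = -256*55696 + 147372 = -14258176 + 147372 = -14110804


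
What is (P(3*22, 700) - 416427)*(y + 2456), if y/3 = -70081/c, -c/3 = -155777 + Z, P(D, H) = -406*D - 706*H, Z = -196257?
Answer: -810426015604929/352034 ≈ -2.3021e+9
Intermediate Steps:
P(D, H) = -706*H - 406*D
c = 1056102 (c = -3*(-155777 - 196257) = -3*(-352034) = 1056102)
y = -70081/352034 (y = 3*(-70081/1056102) = -70081/352034 ≈ -0.19907)
(P(3*22, 700) - 416427)*(y + 2456) = ((-706*700 - 1218*22) - 416427)*(-70081/352034 + 2456) = ((-494200 - 406*66) - 416427)*(864525423/352034) = ((-494200 - 26796) - 416427)*(864525423/352034) = (-520996 - 416427)*(864525423/352034) = -937423*864525423/352034 = -810426015604929/352034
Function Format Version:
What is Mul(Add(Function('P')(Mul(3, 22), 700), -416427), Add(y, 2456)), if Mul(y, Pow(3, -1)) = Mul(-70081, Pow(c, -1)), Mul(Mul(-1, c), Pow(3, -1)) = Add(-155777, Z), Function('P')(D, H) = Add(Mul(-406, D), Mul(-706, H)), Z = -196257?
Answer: Rational(-810426015604929, 352034) ≈ -2.3021e+9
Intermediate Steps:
Function('P')(D, H) = Add(Mul(-706, H), Mul(-406, D))
c = 1056102 (c = Mul(-3, Add(-155777, -196257)) = Mul(-3, -352034) = 1056102)
y = Rational(-70081, 352034) (y = Mul(3, Mul(-70081, Pow(1056102, -1))) = Mul(3, Mul(-70081, Rational(1, 1056102))) = Mul(3, Rational(-70081, 1056102)) = Rational(-70081, 352034) ≈ -0.19907)
Mul(Add(Function('P')(Mul(3, 22), 700), -416427), Add(y, 2456)) = Mul(Add(Add(Mul(-706, 700), Mul(-406, Mul(3, 22))), -416427), Add(Rational(-70081, 352034), 2456)) = Mul(Add(Add(-494200, Mul(-406, 66)), -416427), Rational(864525423, 352034)) = Mul(Add(Add(-494200, -26796), -416427), Rational(864525423, 352034)) = Mul(Add(-520996, -416427), Rational(864525423, 352034)) = Mul(-937423, Rational(864525423, 352034)) = Rational(-810426015604929, 352034)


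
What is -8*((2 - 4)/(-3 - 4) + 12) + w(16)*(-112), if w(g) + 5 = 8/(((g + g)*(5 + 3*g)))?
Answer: 171100/371 ≈ 461.19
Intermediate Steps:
w(g) = -5 + 4/(g*(5 + 3*g)) (w(g) = -5 + 8/(((g + g)*(5 + 3*g))) = -5 + 8/(((2*g)*(5 + 3*g))) = -5 + 8/((2*g*(5 + 3*g))) = -5 + 8*(1/(2*g*(5 + 3*g))) = -5 + 4/(g*(5 + 3*g)))
-8*((2 - 4)/(-3 - 4) + 12) + w(16)*(-112) = -8*((2 - 4)/(-3 - 4) + 12) + ((4 - 25*16 - 15*16²)/(16*(5 + 3*16)))*(-112) = -8*(-2/(-7) + 12) + ((4 - 400 - 15*256)/(16*(5 + 48)))*(-112) = -8*(-2*(-⅐) + 12) + ((1/16)*(4 - 400 - 3840)/53)*(-112) = -8*(2/7 + 12) + ((1/16)*(1/53)*(-4236))*(-112) = -8*86/7 - 1059/212*(-112) = -688/7 + 29652/53 = 171100/371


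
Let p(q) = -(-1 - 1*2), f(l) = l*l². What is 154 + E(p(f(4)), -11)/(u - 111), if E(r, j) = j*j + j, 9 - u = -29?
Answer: 11132/73 ≈ 152.49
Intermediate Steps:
u = 38 (u = 9 - 1*(-29) = 9 + 29 = 38)
f(l) = l³
p(q) = 3 (p(q) = -(-1 - 2) = -1*(-3) = 3)
E(r, j) = j + j² (E(r, j) = j² + j = j + j²)
154 + E(p(f(4)), -11)/(u - 111) = 154 + (-11*(1 - 11))/(38 - 111) = 154 - 11*(-10)/(-73) = 154 + 110*(-1/73) = 154 - 110/73 = 11132/73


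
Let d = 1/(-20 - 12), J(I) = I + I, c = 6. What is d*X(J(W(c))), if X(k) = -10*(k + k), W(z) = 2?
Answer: 5/2 ≈ 2.5000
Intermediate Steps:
J(I) = 2*I
d = -1/32 (d = 1/(-32) = -1/32 ≈ -0.031250)
X(k) = -20*k
d*X(J(W(c))) = -(-5)*2*2/8 = -(-5)*4/8 = -1/32*(-80) = 5/2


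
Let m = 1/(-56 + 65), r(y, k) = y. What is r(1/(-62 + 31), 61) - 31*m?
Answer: -970/279 ≈ -3.4767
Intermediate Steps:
m = 1/9 ≈ 0.11111
r(1/(-62 + 31), 61) - 31*m = 1/(-62 + 31) - 31/9 = 1/(-31) - 1*31/9 = -1/31 - 31/9 = -970/279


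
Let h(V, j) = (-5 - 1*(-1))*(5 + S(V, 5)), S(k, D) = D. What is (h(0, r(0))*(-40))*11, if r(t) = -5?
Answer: 17600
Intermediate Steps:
h(V, j) = -40 (h(V, j) = (-5 - 1*(-1))*(5 + 5) = (-5 + 1)*10 = -4*10 = -40)
(h(0, r(0))*(-40))*11 = -40*(-40)*11 = 1600*11 = 17600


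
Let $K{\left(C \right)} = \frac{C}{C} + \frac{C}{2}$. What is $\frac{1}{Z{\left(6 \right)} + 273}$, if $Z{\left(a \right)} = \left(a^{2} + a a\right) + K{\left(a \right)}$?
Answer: $\frac{1}{349} \approx 0.0028653$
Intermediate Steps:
$K{\left(C \right)} = 1 + \frac{C}{2}$ ($K{\left(C \right)} = 1 + C \frac{1}{2} = 1 + \frac{C}{2}$)
$Z{\left(a \right)} = 1 + \frac{a}{2} + 2 a^{2}$ ($Z{\left(a \right)} = \left(a^{2} + a a\right) + \left(1 + \frac{a}{2}\right) = \left(a^{2} + a^{2}\right) + \left(1 + \frac{a}{2}\right) = 2 a^{2} + \left(1 + \frac{a}{2}\right) = 1 + \frac{a}{2} + 2 a^{2}$)
$\frac{1}{Z{\left(6 \right)} + 273} = \frac{1}{\left(1 + \frac{1}{2} \cdot 6 + 2 \cdot 6^{2}\right) + 273} = \frac{1}{\left(1 + 3 + 2 \cdot 36\right) + 273} = \frac{1}{\left(1 + 3 + 72\right) + 273} = \frac{1}{76 + 273} = \frac{1}{349}$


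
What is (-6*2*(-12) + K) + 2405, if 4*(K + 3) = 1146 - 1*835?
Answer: 10495/4 ≈ 2623.8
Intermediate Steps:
K = 299/4 (K = -3 + (1146 - 1*835)/4 = -3 + (1146 - 835)/4 = -3 + (¼)*311 = -3 + 311/4 = 299/4 ≈ 74.750)
(-6*2*(-12) + K) + 2405 = (-6*2*(-12) + 299/4) + 2405 = (-12*(-12) + 299/4) + 2405 = (144 + 299/4) + 2405 = 875/4 + 2405 = 10495/4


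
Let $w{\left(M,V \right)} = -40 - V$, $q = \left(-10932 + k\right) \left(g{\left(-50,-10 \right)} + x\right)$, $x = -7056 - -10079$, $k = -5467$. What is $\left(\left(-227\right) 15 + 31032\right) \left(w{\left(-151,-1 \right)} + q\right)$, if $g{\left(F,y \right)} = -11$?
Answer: $-1364603258529$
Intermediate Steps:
$x = 3023$ ($x = -7056 + 10079 = 3023$)
$q = -49393788$ ($q = \left(-10932 - 5467\right) \left(-11 + 3023\right) = \left(-16399\right) 3012 = -49393788$)
$\left(\left(-227\right) 15 + 31032\right) \left(w{\left(-151,-1 \right)} + q\right) = \left(\left(-227\right) 15 + 31032\right) \left(\left(-40 - -1\right) - 49393788\right) = \left(-3405 + 31032\right) \left(\left(-40 + 1\right) - 49393788\right) = 27627 \left(-39 - 49393788\right) = 27627 \left(-49393827\right) = -1364603258529$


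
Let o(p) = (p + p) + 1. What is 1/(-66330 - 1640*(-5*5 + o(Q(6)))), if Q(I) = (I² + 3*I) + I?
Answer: -1/223770 ≈ -4.4689e-6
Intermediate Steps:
Q(I) = I² + 4*I
o(p) = 1 + 2*p (o(p) = 2*p + 1 = 1 + 2*p)
1/(-66330 - 1640*(-5*5 + o(Q(6)))) = 1/(-66330 - 1640*(-5*5 + (1 + 2*(6*(4 + 6))))) = 1/(-66330 - 1640*(-25 + (1 + 2*(6*10)))) = 1/(-66330 - 1640*(-25 + (1 + 2*60))) = 1/(-66330 - 1640*(-25 + (1 + 120))) = 1/(-66330 - 1640*(-25 + 121)) = 1/(-66330 - 1640*96) = 1/(-66330 - 157440) = 1/(-223770) = -1/223770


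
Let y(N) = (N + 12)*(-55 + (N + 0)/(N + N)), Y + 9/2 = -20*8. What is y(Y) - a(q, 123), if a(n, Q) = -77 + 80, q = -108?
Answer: 33233/4 ≈ 8308.3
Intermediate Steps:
a(n, Q) = 3
Y = -329/2 (Y = -9/2 - 20*8 = -9/2 - 160 = -329/2 ≈ -164.50)
y(N) = -654 - 109*N/2 (y(N) = (12 + N)*(-55 + N/((2*N))) = (12 + N)*(-55 + N*(1/(2*N))) = (12 + N)*(-55 + ½) = (12 + N)*(-109/2) = -654 - 109*N/2)
y(Y) - a(q, 123) = (-654 - 109/2*(-329/2)) - 1*3 = (-654 + 35861/4) - 3 = 33245/4 - 3 = 33233/4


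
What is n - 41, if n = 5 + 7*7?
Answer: 13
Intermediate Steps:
n = 54 (n = 5 + 49 = 54)
n - 41 = 54 - 41 = 13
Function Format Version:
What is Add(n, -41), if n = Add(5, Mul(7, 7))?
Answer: 13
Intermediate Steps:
n = 54 (n = Add(5, 49) = 54)
Add(n, -41) = Add(54, -41) = 13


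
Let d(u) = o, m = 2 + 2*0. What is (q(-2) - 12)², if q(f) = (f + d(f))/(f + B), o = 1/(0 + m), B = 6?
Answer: 9801/64 ≈ 153.14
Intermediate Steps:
m = 2 (m = 2 + 0 = 2)
o = ½ (o = 1/(0 + 2) = 1/2 = ½ ≈ 0.50000)
d(u) = ½
q(f) = (½ + f)/(6 + f) (q(f) = (f + ½)/(f + 6) = (½ + f)/(6 + f))
(q(-2) - 12)² = ((½ - 2)/(6 - 2) - 12)² = (-3/2/4 - 12)² = ((¼)*(-3/2) - 12)² = (-3/8 - 12)² = (-99/8)² = 9801/64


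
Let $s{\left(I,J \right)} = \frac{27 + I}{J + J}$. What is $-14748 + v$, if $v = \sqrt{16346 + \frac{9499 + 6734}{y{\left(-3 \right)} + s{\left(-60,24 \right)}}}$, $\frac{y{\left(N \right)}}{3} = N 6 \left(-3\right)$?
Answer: $-14748 + \frac{\sqrt{109560234074}}{2581} \approx -14620.0$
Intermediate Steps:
$y{\left(N \right)} = - 54 N$ ($y{\left(N \right)} = 3 N 6 \left(-3\right) = 3 \cdot 6 N \left(-3\right) = 3 \left(- 18 N\right) = - 54 N$)
$s{\left(I,J \right)} = \frac{27 + I}{2 J}$
$v = \frac{\sqrt{109560234074}}{2581}$ ($v = \sqrt{16346 + \frac{9499 + 6734}{\left(-54\right) \left(-3\right) + \frac{27 - 60}{2 \cdot 24}}} = \sqrt{16346 + \frac{16233}{162 + \frac{1}{2} \cdot \frac{1}{24} \left(-33\right)}} = \sqrt{16346 + \frac{16233}{162 - \frac{11}{16}}} = \sqrt{16346 + \frac{16233}{\frac{2581}{16}}} = \sqrt{16346 + 16233 \cdot \frac{16}{2581}} = \sqrt{16346 + \frac{259728}{2581}} = \sqrt{\frac{42448754}{2581}} = \frac{\sqrt{109560234074}}{2581} \approx 128.24$)
$-14748 + v = -14748 + \frac{\sqrt{109560234074}}{2581}$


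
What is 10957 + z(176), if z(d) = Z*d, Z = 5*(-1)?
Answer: 10077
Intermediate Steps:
Z = -5
z(d) = -5*d
10957 + z(176) = 10957 - 5*176 = 10957 - 880 = 10077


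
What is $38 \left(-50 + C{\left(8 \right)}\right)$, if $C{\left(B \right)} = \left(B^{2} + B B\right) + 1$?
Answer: $3002$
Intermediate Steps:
$C{\left(B \right)} = 1 + 2 B^{2}$ ($C{\left(B \right)} = \left(B^{2} + B^{2}\right) + 1 = 2 B^{2} + 1 = 1 + 2 B^{2}$)
$38 \left(-50 + C{\left(8 \right)}\right) = 38 \left(-50 + \left(1 + 2 \cdot 8^{2}\right)\right) = 38 \left(-50 + \left(1 + 2 \cdot 64\right)\right) = 38 \left(-50 + \left(1 + 128\right)\right) = 38 \left(-50 + 129\right) = 38 \cdot 79 = 3002$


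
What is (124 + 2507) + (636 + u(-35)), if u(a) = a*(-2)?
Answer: 3337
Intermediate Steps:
u(a) = -2*a
(124 + 2507) + (636 + u(-35)) = (124 + 2507) + (636 - 2*(-35)) = 2631 + (636 + 70) = 2631 + 706 = 3337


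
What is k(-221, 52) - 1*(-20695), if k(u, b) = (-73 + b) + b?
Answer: 20726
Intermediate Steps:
k(u, b) = -73 + 2*b
k(-221, 52) - 1*(-20695) = (-73 + 2*52) - 1*(-20695) = (-73 + 104) + 20695 = 31 + 20695 = 20726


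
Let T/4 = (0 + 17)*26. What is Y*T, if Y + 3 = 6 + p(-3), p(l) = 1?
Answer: 7072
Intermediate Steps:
Y = 4 (Y = -3 + (6 + 1) = -3 + 7 = 4)
T = 1768 (T = 4*((0 + 17)*26) = 4*(17*26) = 4*442 = 1768)
Y*T = 4*1768 = 7072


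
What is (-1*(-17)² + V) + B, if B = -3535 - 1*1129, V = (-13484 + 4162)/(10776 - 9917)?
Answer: -4263949/859 ≈ -4963.9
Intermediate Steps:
V = -9322/859 ≈ -10.852
B = -4664 (B = -3535 - 1129 = -4664)
(-1*(-17)² + V) + B = (-1*(-17)² - 9322/859) - 4664 = (-1*289 - 9322/859) - 4664 = (-289 - 9322/859) - 4664 = -257573/859 - 4664 = -4263949/859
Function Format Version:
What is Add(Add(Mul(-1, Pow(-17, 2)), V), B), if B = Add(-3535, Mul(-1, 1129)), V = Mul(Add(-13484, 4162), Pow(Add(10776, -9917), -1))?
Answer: Rational(-4263949, 859) ≈ -4963.9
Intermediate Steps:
V = Rational(-9322, 859) (V = Mul(-9322, Pow(859, -1)) = Mul(-9322, Rational(1, 859)) = Rational(-9322, 859) ≈ -10.852)
B = -4664 (B = Add(-3535, -1129) = -4664)
Add(Add(Mul(-1, Pow(-17, 2)), V), B) = Add(Add(Mul(-1, Pow(-17, 2)), Rational(-9322, 859)), -4664) = Add(Add(Mul(-1, 289), Rational(-9322, 859)), -4664) = Add(Add(-289, Rational(-9322, 859)), -4664) = Add(Rational(-257573, 859), -4664) = Rational(-4263949, 859)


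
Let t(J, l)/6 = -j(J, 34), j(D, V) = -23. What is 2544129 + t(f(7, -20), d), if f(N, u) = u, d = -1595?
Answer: 2544267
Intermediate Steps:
t(J, l) = 138 (t(J, l) = 6*(-1*(-23)) = 6*23 = 138)
2544129 + t(f(7, -20), d) = 2544129 + 138 = 2544267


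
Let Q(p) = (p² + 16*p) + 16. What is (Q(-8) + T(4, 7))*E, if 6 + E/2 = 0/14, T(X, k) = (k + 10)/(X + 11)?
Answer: 2812/5 ≈ 562.40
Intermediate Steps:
T(X, k) = (10 + k)/(11 + X)
Q(p) = 16 + p² + 16*p
E = -12 (E = -12 + 2*(0/14) = -12 + 2*(0*(1/14)) = -12 + 2*0 = -12 + 0 = -12)
(Q(-8) + T(4, 7))*E = ((16 + (-8)² + 16*(-8)) + (10 + 7)/(11 + 4))*(-12) = ((16 + 64 - 128) + 17/15)*(-12) = (-48 + (1/15)*17)*(-12) = (-48 + 17/15)*(-12) = -703/15*(-12) = 2812/5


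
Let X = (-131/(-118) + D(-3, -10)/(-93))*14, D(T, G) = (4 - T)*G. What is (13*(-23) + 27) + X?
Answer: -1349363/5487 ≈ -245.92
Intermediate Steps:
D(T, G) = G*(4 - T)
X = 143101/5487 (X = (-131/(-118) - 10*(4 - 1*(-3))/(-93))*14 = (-131*(-1/118) - 10*(4 + 3)*(-1/93))*14 = (131/118 - 10*7*(-1/93))*14 = (131/118 - 70*(-1/93))*14 = (131/118 + 70/93)*14 = (20443/10974)*14 = 143101/5487 ≈ 26.080)
(13*(-23) + 27) + X = (13*(-23) + 27) + 143101/5487 = (-299 + 27) + 143101/5487 = -272 + 143101/5487 = -1349363/5487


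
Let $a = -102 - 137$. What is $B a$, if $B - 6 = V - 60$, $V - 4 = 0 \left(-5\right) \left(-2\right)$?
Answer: $11950$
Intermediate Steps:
$V = 4$ ($V = 4 + 0 \left(-5\right) \left(-2\right) = 4 + 0 \left(-2\right) = 4 + 0 = 4$)
$a = -239$
$B = -50$ ($B = 6 + \left(4 - 60\right) = 6 - 56 = -50$)
$B a = \left(-50\right) \left(-239\right) = 11950$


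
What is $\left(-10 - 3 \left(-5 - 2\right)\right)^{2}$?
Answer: $121$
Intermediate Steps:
$\left(-10 - 3 \left(-5 - 2\right)\right)^{2} = \left(-10 - -21\right)^{2} = \left(-10 + 21\right)^{2} = 11^{2} = 121$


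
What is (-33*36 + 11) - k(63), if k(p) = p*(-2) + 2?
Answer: -1053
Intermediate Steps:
k(p) = 2 - 2*p (k(p) = -2*p + 2 = 2 - 2*p)
(-33*36 + 11) - k(63) = (-33*36 + 11) - (2 - 2*63) = (-1188 + 11) - (2 - 126) = -1177 - 1*(-124) = -1177 + 124 = -1053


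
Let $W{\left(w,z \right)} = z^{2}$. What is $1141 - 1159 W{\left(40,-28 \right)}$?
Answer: $-907515$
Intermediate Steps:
$1141 - 1159 W{\left(40,-28 \right)} = 1141 - 1159 \left(-28\right)^{2} = 1141 - 908656 = -907515$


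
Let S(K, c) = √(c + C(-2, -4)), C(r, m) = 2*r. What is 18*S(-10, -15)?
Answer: 18*I*√19 ≈ 78.46*I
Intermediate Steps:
S(K, c) = √(-4 + c) (S(K, c) = √(c + 2*(-2)) = √(c - 4) = √(-4 + c))
18*S(-10, -15) = 18*√(-4 - 15) = 18*√(-19) = 18*(I*√19) = 18*I*√19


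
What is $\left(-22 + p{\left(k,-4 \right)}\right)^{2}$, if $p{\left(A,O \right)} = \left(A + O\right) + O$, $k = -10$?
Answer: $1600$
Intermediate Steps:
$p{\left(A,O \right)} = A + 2 O$
$\left(-22 + p{\left(k,-4 \right)}\right)^{2} = \left(-22 + \left(-10 + 2 \left(-4\right)\right)\right)^{2} = \left(-22 - 18\right)^{2} = \left(-40\right)^{2} = 1600$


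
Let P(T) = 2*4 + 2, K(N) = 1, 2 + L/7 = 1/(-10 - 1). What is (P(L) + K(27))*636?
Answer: 6996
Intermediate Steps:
L = -161/11 (L = -14 + 7/(-10 - 1) = -14 + 7/(-11) = -14 + 7*(-1/11) = -14 - 7/11 = -161/11 ≈ -14.636)
P(T) = 10 (P(T) = 8 + 2 = 10)
(P(L) + K(27))*636 = (10 + 1)*636 = 11*636 = 6996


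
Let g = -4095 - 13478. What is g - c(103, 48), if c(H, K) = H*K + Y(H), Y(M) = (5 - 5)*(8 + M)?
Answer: -22517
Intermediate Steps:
Y(M) = 0 (Y(M) = 0*(8 + M) = 0)
c(H, K) = H*K (c(H, K) = H*K + 0 = H*K)
g = -17573
g - c(103, 48) = -17573 - 103*48 = -17573 - 1*4944 = -17573 - 4944 = -22517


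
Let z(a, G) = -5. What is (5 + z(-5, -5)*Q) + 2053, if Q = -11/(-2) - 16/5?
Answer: 4093/2 ≈ 2046.5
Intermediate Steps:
Q = 23/10 (Q = -11*(-½) - 16*⅕ = 11/2 - 16/5 = 23/10 ≈ 2.3000)
(5 + z(-5, -5)*Q) + 2053 = (5 - 5*23/10) + 2053 = (5 - 23/2) + 2053 = -13/2 + 2053 = 4093/2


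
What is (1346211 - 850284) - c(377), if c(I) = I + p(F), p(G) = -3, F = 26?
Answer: 495553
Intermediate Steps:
c(I) = -3 + I (c(I) = I - 3 = -3 + I)
(1346211 - 850284) - c(377) = (1346211 - 850284) - (-3 + 377) = 495927 - 1*374 = 495927 - 374 = 495553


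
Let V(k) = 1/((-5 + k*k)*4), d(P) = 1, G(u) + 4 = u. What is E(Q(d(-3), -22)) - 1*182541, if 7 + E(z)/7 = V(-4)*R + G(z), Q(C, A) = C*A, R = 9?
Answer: -8041905/44 ≈ -1.8277e+5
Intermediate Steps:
G(u) = -4 + u
V(k) = 1/(-20 + 4*k²) (V(k) = 1/((-5 + k²)*4) = 1/(-20 + 4*k²))
Q(C, A) = A*C
E(z) = -3325/44 + 7*z (E(z) = -49 + 7*((1/(4*(-5 + (-4)²)))*9 + (-4 + z)) = -49 + 7*((1/(4*(-5 + 16)))*9 + (-4 + z)) = -49 + 7*(((¼)/11)*9 + (-4 + z)) = -49 + 7*(((¼)*(1/11))*9 + (-4 + z)) = -49 + 7*((1/44)*9 + (-4 + z)) = -49 + 7*(9/44 + (-4 + z)) = -49 + 7*(-167/44 + z) = -49 + (-1169/44 + 7*z) = -3325/44 + 7*z)
E(Q(d(-3), -22)) - 1*182541 = (-3325/44 + 7*(-22*1)) - 1*182541 = (-3325/44 + 7*(-22)) - 182541 = (-3325/44 - 154) - 182541 = -10101/44 - 182541 = -8041905/44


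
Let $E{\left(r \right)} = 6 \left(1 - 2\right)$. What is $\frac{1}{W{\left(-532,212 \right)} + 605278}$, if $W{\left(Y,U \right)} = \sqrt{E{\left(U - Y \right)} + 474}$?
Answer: $\frac{302639}{183180728408} - \frac{3 \sqrt{13}}{183180728408} \approx 1.6521 \cdot 10^{-6}$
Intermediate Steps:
$E{\left(r \right)} = -6$ ($E{\left(r \right)} = 6 \left(-1\right) = -6$)
$W{\left(Y,U \right)} = 6 \sqrt{13}$ ($W{\left(Y,U \right)} = \sqrt{-6 + 474} = \sqrt{468} = 6 \sqrt{13}$)
$\frac{1}{W{\left(-532,212 \right)} + 605278} = \frac{1}{6 \sqrt{13} + 605278} = \frac{1}{605278 + 6 \sqrt{13}}$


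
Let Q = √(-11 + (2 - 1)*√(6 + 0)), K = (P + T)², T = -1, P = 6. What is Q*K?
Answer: 25*√(-11 + √6) ≈ 73.103*I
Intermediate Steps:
K = 25 (K = (6 - 1)² = 5² = 25)
Q = √(-11 + √6) (Q = √(-11 + 1*√6) = √(-11 + √6) ≈ 2.9241*I)
Q*K = √(-11 + √6)*25 = 25*√(-11 + √6)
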